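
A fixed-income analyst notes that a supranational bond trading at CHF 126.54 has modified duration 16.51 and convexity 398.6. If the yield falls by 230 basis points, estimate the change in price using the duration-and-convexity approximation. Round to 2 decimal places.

Duration effect: -D_mod·Δy = -16.51 × (-0.023) = +0.379730
Convexity effect: ½·C·(Δy)² = 0.5 × 398.6 × (-0.023)² = +0.1054297
ΔP/P ≈ +0.379730 + 0.1054297 = +0.4851597
ΔP ≈ 126.54 × (+0.4851597) = +61.392108438.

+CHF 61.39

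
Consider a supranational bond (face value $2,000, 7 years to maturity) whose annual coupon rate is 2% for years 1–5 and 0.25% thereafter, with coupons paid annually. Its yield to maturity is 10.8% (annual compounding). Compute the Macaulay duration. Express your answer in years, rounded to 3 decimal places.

6.444 years

Periodic yield y = 0.108. Discount each cash flow and weight by its year:
  t   CF        PV=CF/(1+0.108)^t    t·PV
  1        40.00        36.1011        36.1011
  2        40.00        32.5822        65.1644
  3        40.00        29.4063        88.2190
  4        40.00        26.5400       106.1600
  5        40.00        23.9531       119.7654
  6         5.00         2.7023        16.2137
  7     2,005.00       977.9937     6,845.9559
  Σ                  1,129.2787     7,277.5794
Price P = Σ PV = 1,129.2787.
Macaulay duration = Σ(t·PV) / P = 7,277.5794 / 1,129.2787 = 6.44445 years.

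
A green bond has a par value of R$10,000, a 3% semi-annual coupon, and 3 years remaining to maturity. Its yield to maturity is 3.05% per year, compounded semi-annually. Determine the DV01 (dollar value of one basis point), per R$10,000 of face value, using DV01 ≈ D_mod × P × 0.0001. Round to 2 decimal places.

Periodic yield y = 0.01525.
  t   CF        PV=CF/(1+0.01525)^t    t·PV
  1       150.00       147.7469       147.7469
  2       150.00       145.5276       291.0551
  3       150.00       143.3416       430.0248
  4       150.00       141.1885       564.7539
  5       150.00       139.0677       695.3385
  6    10,150.00     9,268.8969    55,613.3816
  Σ                  9,985.7692    57,742.3009
P = 9,985.7692; D_Mac = 5.78246 half-year periods = 2.89123 yrs; D_mod = 2.84780 yrs.
DV01 ≈ 2.84780 × 9,985.7692 × 0.0001 = 2.843748.

R$2.84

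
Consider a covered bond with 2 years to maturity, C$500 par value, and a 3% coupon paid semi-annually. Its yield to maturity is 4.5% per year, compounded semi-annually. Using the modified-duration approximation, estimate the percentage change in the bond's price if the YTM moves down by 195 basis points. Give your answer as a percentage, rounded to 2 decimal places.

+3.73%

Periodic yield y = 0.0225. Modified duration first:
  t   CF        PV=CF/(1+0.0225)^t    t·PV
  1         7.50         7.3350         7.3350
  2         7.50         7.1736        14.3471
  3         7.50         7.0157        21.0471
  4       507.50       464.2830     1,857.1320
  Σ                    485.8072     1,899.8612
P = 485.8072; D_Mac = 3.91073 half-year periods = 1.95537 yrs; D_mod = 1.95537/(1+0.0225) = 1.91234 yrs.
ΔP/P ≈ -D_mod · Δy = -1.91234 × (-0.0195) = +0.037291 = +3.7291%.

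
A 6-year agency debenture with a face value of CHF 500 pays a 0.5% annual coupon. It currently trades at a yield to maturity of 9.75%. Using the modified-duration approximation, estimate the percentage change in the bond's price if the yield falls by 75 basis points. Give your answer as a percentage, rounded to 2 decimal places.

Periodic yield y = 0.0975. Modified duration first:
  t   CF        PV=CF/(1+0.0975)^t    t·PV
  1         2.50         2.2779         2.2779
  2         2.50         2.0755         4.1511
  3         2.50         1.8912         5.6735
  4         2.50         1.7231         6.8926
  5         2.50         1.5701         7.8503
  6       502.50       287.5470     1,725.2822
  Σ                    297.0848     1,752.1275
P = 297.0848; D_Mac = 5.89773 yrs; D_mod = 5.89773/(1+0.0975) = 5.37379 yrs.
ΔP/P ≈ -D_mod · Δy = -5.37379 × (-0.0075) = +0.040303 = +4.0303%.

+4.03%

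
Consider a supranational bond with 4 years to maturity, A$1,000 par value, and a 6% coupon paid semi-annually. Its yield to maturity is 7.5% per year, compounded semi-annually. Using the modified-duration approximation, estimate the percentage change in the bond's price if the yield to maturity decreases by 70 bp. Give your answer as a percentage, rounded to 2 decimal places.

Periodic yield y = 0.0375. Modified duration first:
  t   CF        PV=CF/(1+0.0375)^t    t·PV
  1        30.00        28.9157        28.9157
  2        30.00        27.8705        55.7410
  3        30.00        26.8632        80.5895
  4        30.00        25.8922       103.5688
  5        30.00        24.9563       124.7817
  6        30.00        24.0543       144.3258
  7        30.00        23.1849       162.2940
  8     1,030.00       767.2420     6,137.9362
  Σ                    948.9790     6,838.1526
P = 948.9790; D_Mac = 7.20580 half-year periods = 3.60290 yrs; D_mod = 3.60290/(1+0.0375) = 3.47267 yrs.
ΔP/P ≈ -D_mod · Δy = -3.47267 × (-0.007) = +0.024309 = +2.4309%.

+2.43%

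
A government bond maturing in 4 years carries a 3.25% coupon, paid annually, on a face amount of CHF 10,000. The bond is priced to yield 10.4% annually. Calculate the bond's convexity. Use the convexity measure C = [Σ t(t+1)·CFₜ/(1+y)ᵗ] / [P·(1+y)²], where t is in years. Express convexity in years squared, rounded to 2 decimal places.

15.25

With y = 0.104:
  t   CF        PV=CF/(1+0.104)^t    t·PV        t(t+1)·PV
  1       325.00       294.3841       294.3841         588.7681
  2       325.00       266.6522       533.3045       1,599.9134
  3       325.00       241.5328       724.5984       2,898.3938
  4    10,325.00     6,950.4635    27,801.8540     139,009.2699
  Σ                  7,753.0326    29,354.1409     144,096.3452
P = 7,753.0326.
Convexity = Σ t(t+1)·PV / [P·(1+y)²] = 144,096.3452 / (7,753.0326 × 1.218816) = 15.24906.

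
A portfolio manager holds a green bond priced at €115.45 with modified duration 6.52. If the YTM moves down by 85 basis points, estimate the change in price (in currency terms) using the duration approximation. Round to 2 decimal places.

+€6.40

Duration approximation: ΔP/P ≈ -D_mod · Δy = -6.52 × (-0.0085) = +0.055420.
ΔP ≈ 115.45 × (+0.055420) = +6.398239.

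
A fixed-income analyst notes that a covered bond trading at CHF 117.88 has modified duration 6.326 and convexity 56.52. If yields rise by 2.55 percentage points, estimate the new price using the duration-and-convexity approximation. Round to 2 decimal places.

CHF 101.03

Duration effect: -D_mod·Δy = -6.326 × (+0.0255) = -0.161313
Convexity effect: ½·C·(Δy)² = 0.5 × 56.52 × (0.0255)² = +0.018376065
ΔP/P ≈ -0.161313 + 0.018376065 = -0.142936935
New price ≈ 117.88 × (1 - 0.142936935) = 101.0305941022.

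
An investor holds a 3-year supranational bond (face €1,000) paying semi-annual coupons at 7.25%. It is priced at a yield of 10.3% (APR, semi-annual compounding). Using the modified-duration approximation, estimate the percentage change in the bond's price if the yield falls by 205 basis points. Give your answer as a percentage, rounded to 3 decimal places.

+5.337%

Periodic yield y = 0.0515. Modified duration first:
  t   CF        PV=CF/(1+0.0515)^t    t·PV
  1        36.25        34.4746        34.4746
  2        36.25        32.7861        65.5722
  3        36.25        31.1803        93.5409
  4        36.25        29.6532       118.6126
  5        36.25        28.2008       141.0041
  6     1,036.25       766.6707     4,600.0244
  Σ                    922.9656     5,053.2286
P = 922.9656; D_Mac = 5.47499 half-year periods = 2.73750 yrs; D_mod = 2.73750/(1+0.0515) = 2.60342 yrs.
ΔP/P ≈ -D_mod · Δy = -2.60342 × (-0.0205) = +0.053370 = +5.3370%.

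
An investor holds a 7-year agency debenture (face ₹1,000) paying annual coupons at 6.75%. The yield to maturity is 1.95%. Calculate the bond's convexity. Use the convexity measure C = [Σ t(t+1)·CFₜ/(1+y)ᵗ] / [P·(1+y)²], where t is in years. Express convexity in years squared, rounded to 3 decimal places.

43.379

With y = 0.0195:
  t   CF        PV=CF/(1+0.0195)^t    t·PV        t(t+1)·PV
  1        67.50        66.2089        66.2089         132.4179
  2        67.50        64.9425       129.8851         389.6553
  3        67.50        63.7004       191.1012         764.4047
  4        67.50        62.4820       249.9280       1,249.6398
  5        67.50        61.2869       306.4345       1,838.6069
  6        67.50        60.1147       360.6880       2,524.8157
  7     1,067.50       932.5181     6,527.6267      52,221.0139
  Σ                  1,311.2535     7,831.8723      59,120.5541
P = 1,311.2535.
Convexity = Σ t(t+1)·PV / [P·(1+y)²] = 59,120.5541 / (1,311.2535 × 1.039380) = 43.37878.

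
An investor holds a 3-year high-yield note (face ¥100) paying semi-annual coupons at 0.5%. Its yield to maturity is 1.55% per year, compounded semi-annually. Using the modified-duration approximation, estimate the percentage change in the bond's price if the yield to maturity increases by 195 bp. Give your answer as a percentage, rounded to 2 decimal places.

Periodic yield y = 0.00775. Modified duration first:
  t   CF        PV=CF/(1+0.00775)^t    t·PV
  1         0.25         0.2481         0.2481
  2         0.25         0.2462         0.4923
  3         0.25         0.2443         0.7328
  4         0.25         0.2424         0.9696
  5         0.25         0.2405         1.2027
  6       100.25        95.7123       574.2735
  Σ                     96.9337       577.9190
P = 96.9337; D_Mac = 5.96200 half-year periods = 2.98100 yrs; D_mod = 2.98100/(1+0.00775) = 2.95808 yrs.
ΔP/P ≈ -D_mod · Δy = -2.95808 × (+0.0195) = -0.057682 = -5.7682%.

-5.77%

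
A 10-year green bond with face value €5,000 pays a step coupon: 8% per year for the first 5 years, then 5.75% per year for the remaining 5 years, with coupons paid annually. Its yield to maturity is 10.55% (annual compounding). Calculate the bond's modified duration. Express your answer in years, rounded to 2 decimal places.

Periodic yield y = 0.1055. First find Macaulay duration:
  t   CF        PV=CF/(1+0.1055)^t    t·PV
  1       400.00       361.8272       361.8272
  2       400.00       327.2974       654.5947
  3       400.00       296.0627       888.1882
  4       400.00       267.8089     1,071.2356
  5       400.00       242.2514     1,211.2569
  6       287.50       157.5017       945.0105
  7       287.50       142.4710       997.2973
  8       287.50       128.8748     1,030.9981
  9       287.50       116.5760     1,049.1839
  10    5,287.50     1,939.3800    19,393.7999
  Σ                  3,980.0511    27,603.3924
P = 3,980.0511; Macaulay duration = 27,603.3924 / 3,980.0511 = 6.93544 years.
Modified duration = D_Mac / (1 + y) = 6.93544 / 1.1055 = 6.27357 years.

6.27 years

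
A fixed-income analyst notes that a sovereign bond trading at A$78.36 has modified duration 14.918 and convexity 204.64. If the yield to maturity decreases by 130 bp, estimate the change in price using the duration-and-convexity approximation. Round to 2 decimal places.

+A$16.55

Duration effect: -D_mod·Δy = -14.918 × (-0.013) = +0.193934
Convexity effect: ½·C·(Δy)² = 0.5 × 204.64 × (-0.013)² = +0.01729208
ΔP/P ≈ +0.193934 + 0.01729208 = +0.21122608
ΔP ≈ 78.36 × (+0.21122608) = +16.5516756288.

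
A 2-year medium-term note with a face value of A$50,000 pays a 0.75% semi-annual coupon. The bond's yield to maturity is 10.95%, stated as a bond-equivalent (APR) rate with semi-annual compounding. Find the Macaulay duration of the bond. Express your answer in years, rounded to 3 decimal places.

1.987 years

Periodic yield y = 0.05475. Discount each cash flow and weight by its period:
  t   CF        PV=CF/(1+0.05475)^t    t·PV
  1       187.50       177.7672       177.7672
  2       187.50       168.5397       337.0794
  3       187.50       159.7911       479.3734
  4    50,187.50    40,550.6132   162,202.4530
  Σ                 41,056.7113   163,196.6730
Price P = Σ PV = 41,056.7113.
Macaulay duration = Σ(t·PV) / P = 163,196.6730 / 41,056.7113 = 3.97491 half-year periods.
In years: 3.97491 / 2 = 1.98745 years.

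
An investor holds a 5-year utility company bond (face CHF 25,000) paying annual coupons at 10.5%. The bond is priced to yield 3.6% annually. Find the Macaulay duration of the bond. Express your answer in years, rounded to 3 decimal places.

4.253 years

Periodic yield y = 0.036. Discount each cash flow and weight by its year:
  t   CF        PV=CF/(1+0.036)^t    t·PV
  1     2,625.00     2,533.7838     2,533.7838
  2     2,625.00     2,445.7372     4,891.4745
  3     2,625.00     2,360.7502     7,082.2507
  4     2,625.00     2,278.7164     9,114.8658
  5    27,625.00    23,147.4689   115,737.3446
  Σ                 32,766.4566   139,359.7193
Price P = Σ PV = 32,766.4566.
Macaulay duration = Σ(t·PV) / P = 139,359.7193 / 32,766.4566 = 4.25312 years.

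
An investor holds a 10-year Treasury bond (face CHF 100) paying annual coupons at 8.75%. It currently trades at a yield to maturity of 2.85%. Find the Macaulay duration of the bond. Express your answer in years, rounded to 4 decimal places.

Periodic yield y = 0.0285. Discount each cash flow and weight by its year:
  t   CF        PV=CF/(1+0.0285)^t    t·PV
  1         8.75         8.5075         8.5075
  2         8.75         8.2718        16.5436
  3         8.75         8.0426        24.1277
  4         8.75         7.8197        31.2789
  5         8.75         7.6030        38.0151
  6         8.75         7.3923        44.3541
  7         8.75         7.1875        50.3125
  8         8.75         6.9883        55.9067
  9         8.75         6.7947        61.1522
  10      108.75        82.1082       821.0816
  Σ                    150.7157     1,151.2798
Price P = Σ PV = 150.7157.
Macaulay duration = Σ(t·PV) / P = 1,151.2798 / 150.7157 = 7.63875 years.

7.6388 years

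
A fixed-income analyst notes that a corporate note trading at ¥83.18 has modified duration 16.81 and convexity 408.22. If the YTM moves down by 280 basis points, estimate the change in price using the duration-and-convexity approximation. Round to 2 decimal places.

Duration effect: -D_mod·Δy = -16.81 × (-0.028) = +0.470680
Convexity effect: ½·C·(Δy)² = 0.5 × 408.22 × (-0.028)² = +0.16002224
ΔP/P ≈ +0.470680 + 0.16002224 = +0.63070224
ΔP ≈ 83.18 × (+0.63070224) = +52.4618123232.

+¥52.46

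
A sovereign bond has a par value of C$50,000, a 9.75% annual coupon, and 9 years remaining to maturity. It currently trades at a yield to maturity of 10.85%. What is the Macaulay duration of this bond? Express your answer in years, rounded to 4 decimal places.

Periodic yield y = 0.1085. Discount each cash flow and weight by its year:
  t   CF        PV=CF/(1+0.1085)^t    t·PV
  1     4,875.00     4,397.8349     4,397.8349
  2     4,875.00     3,967.3748     7,934.7495
  3     4,875.00     3,579.0480    10,737.1441
  4     4,875.00     3,228.7308    12,914.9230
  5     4,875.00     2,912.7025    14,563.5126
  6     4,875.00     2,627.6072    15,765.6429
  7     4,875.00     2,370.4169    16,592.9184
  8     4,875.00     2,138.4005    17,107.2037
  9    54,875.00    21,714.6711   195,432.0401
  Σ                 46,936.7866   295,445.9694
Price P = Σ PV = 46,936.7866.
Macaulay duration = Σ(t·PV) / P = 295,445.9694 / 46,936.7866 = 6.29455 years.

6.2946 years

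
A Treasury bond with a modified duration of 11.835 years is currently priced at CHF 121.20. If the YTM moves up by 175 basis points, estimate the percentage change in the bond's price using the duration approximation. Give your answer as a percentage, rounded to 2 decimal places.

-20.71%

Duration approximation: ΔP/P ≈ -D_mod · Δy = -11.835 × (+0.0175) = -0.2071125.
As a percentage: -20.71125%.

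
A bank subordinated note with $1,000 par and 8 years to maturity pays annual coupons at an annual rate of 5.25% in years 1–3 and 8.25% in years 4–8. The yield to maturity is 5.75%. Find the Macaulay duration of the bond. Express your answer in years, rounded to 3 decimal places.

6.629 years

Periodic yield y = 0.0575. Discount each cash flow and weight by its year:
  t   CF        PV=CF/(1+0.0575)^t    t·PV
  1        52.50        49.6454        49.6454
  2        52.50        46.9460        93.8920
  3        52.50        44.3934       133.1801
  4        82.50        65.9679       263.8715
  5        82.50        62.3810       311.9048
  6        82.50        58.9891       353.9345
  7        82.50        55.7816       390.4715
  8     1,082.50       692.1256     5,537.0046
  Σ                  1,076.2299     7,133.9044
Price P = Σ PV = 1,076.2299.
Macaulay duration = Σ(t·PV) / P = 7,133.9044 / 1,076.2299 = 6.62861 years.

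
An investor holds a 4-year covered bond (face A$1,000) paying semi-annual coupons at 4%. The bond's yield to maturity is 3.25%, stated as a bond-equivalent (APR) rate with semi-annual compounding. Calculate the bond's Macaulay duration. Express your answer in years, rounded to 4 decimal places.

Periodic yield y = 0.01625. Discount each cash flow and weight by its period:
  t   CF        PV=CF/(1+0.01625)^t    t·PV
  1        20.00        19.6802        19.6802
  2        20.00        19.3655        38.7310
  3        20.00        19.0558        57.1675
  4        20.00        18.7511        75.0046
  5        20.00        18.4513        92.2565
  6        20.00        18.1563       108.9376
  7        20.00        17.8659       125.0616
  8     1,020.00       896.5937     7,172.7499
  Σ                  1,027.9200     7,689.5891
Price P = Σ PV = 1,027.9200.
Macaulay duration = Σ(t·PV) / P = 7,689.5891 / 1,027.9200 = 7.48073 half-year periods.
In years: 7.48073 / 2 = 3.74036 years.

3.7404 years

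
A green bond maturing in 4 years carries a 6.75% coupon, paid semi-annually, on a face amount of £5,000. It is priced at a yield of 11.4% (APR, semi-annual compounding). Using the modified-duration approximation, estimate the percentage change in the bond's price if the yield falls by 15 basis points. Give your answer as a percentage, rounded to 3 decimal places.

+0.501%

Periodic yield y = 0.057. Modified duration first:
  t   CF        PV=CF/(1+0.057)^t    t·PV
  1       168.75       159.6500       159.6500
  2       168.75       151.0406       302.0813
  3       168.75       142.8956       428.6868
  4       168.75       135.1898       540.7591
  5       168.75       127.8995       639.4975
  6       168.75       121.0024       726.0142
  7       168.75       114.4772       801.3402
  8     5,168.75     3,317.3067    26,538.4538
  Σ                  4,269.4617    30,136.4827
P = 4,269.4617; D_Mac = 7.05861 half-year periods = 3.52931 yrs; D_mod = 3.52931/(1+0.057) = 3.33898 yrs.
ΔP/P ≈ -D_mod · Δy = -3.33898 × (-0.0015) = +0.005008 = +0.5008%.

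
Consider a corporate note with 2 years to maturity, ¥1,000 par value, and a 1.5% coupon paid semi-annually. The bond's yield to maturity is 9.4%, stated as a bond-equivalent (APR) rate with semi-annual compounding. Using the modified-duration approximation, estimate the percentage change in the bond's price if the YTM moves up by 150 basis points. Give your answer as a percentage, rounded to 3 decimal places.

-2.831%

Periodic yield y = 0.047. Modified duration first:
  t   CF        PV=CF/(1+0.047)^t    t·PV
  1         7.50         7.1633         7.1633
  2         7.50         6.8418        13.6835
  3         7.50         6.5346        19.6039
  4     1,007.50       838.4136     3,353.6545
  Σ                    858.9533     3,394.1053
P = 858.9533; D_Mac = 3.95144 half-year periods = 1.97572 yrs; D_mod = 1.97572/(1+0.047) = 1.88703 yrs.
ΔP/P ≈ -D_mod · Δy = -1.88703 × (+0.015) = -0.028305 = -2.8305%.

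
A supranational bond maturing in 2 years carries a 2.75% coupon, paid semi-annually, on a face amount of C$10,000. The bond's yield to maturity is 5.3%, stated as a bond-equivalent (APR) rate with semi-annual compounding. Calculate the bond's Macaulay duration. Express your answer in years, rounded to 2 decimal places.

1.96 years

Periodic yield y = 0.0265. Discount each cash flow and weight by its period:
  t   CF        PV=CF/(1+0.0265)^t    t·PV
  1       137.50       133.9503       133.9503
  2       137.50       130.4923       260.9845
  3       137.50       127.1235       381.3705
  4    10,137.50     9,130.5103    36,522.0413
  Σ                  9,522.0764    37,298.3467
Price P = Σ PV = 9,522.0764.
Macaulay duration = Σ(t·PV) / P = 37,298.3467 / 9,522.0764 = 3.91704 half-year periods.
In years: 3.91704 / 2 = 1.95852 years.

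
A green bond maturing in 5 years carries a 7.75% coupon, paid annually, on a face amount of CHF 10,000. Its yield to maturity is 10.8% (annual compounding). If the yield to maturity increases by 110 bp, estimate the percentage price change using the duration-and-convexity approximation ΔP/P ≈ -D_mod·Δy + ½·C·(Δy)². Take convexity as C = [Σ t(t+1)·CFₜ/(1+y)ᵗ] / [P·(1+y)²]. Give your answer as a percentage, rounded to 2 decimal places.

With y = 0.108:
  t   CF        PV=CF/(1+0.108)^t    t·PV        t(t+1)·PV
  1       775.00       699.4585       699.4585       1,398.9170
  2       775.00       631.2802     1,262.5604       3,787.6813
  3       775.00       569.7475     1,709.2425       6,836.9699
  4       775.00       514.2125     2,056.8501      10,284.2507
  5    10,775.00     6,452.3583    32,261.7916     193,570.7495
  Σ                  8,867.0570    37,989.9031     215,878.5684
P = 8,867.0570; D_Mac = 4.28439 yrs; D_mod = 3.86678 yrs; C = 19.83127.
Duration effect: -3.86678 × (+0.011) = -0.042535
Convexity effect: 0.5 × 19.83127 × (0.011)² = +0.0011998
ΔP/P ≈ -0.042535 + 0.0011998 = -0.041335 = -4.1335%.

-4.13%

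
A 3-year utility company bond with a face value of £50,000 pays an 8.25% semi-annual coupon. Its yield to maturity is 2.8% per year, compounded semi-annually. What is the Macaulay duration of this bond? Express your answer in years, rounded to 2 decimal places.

Periodic yield y = 0.014. Discount each cash flow and weight by its period:
  t   CF        PV=CF/(1+0.014)^t    t·PV
  1     2,062.50     2,034.0237     2,034.0237
  2     2,062.50     2,005.9405     4,011.8810
  3     2,062.50     1,978.2451     5,934.7352
  4     2,062.50     1,950.9320     7,803.7281
  5     2,062.50     1,923.9961     9,619.9804
  6    52,062.50    47,895.7842   287,374.7055
  Σ                 57,788.9216   316,779.0538
Price P = Σ PV = 57,788.9216.
Macaulay duration = Σ(t·PV) / P = 316,779.0538 / 57,788.9216 = 5.48166 half-year periods.
In years: 5.48166 / 2 = 2.74083 years.

2.74 years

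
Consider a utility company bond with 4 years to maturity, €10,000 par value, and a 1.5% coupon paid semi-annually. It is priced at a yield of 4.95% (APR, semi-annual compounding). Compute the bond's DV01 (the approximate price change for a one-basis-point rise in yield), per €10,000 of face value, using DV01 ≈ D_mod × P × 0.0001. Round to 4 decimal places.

€3.3248

Periodic yield y = 0.02475.
  t   CF        PV=CF/(1+0.02475)^t    t·PV
  1        75.00        73.1886        73.1886
  2        75.00        71.4209       142.8418
  3        75.00        69.6959       209.0878
  4        75.00        68.0126       272.0505
  5        75.00        66.3700       331.8499
  6        75.00        64.7670       388.6019
  7        75.00        63.2027       442.4190
  8    10,075.00     8,285.1741    66,281.3928
  Σ                  8,761.8318    68,141.4324
P = 8,761.8318; D_Mac = 7.77708 half-year periods = 3.88854 yrs; D_mod = 3.79462 yrs.
DV01 ≈ 3.79462 × 8,761.8318 × 0.0001 = 3.324783.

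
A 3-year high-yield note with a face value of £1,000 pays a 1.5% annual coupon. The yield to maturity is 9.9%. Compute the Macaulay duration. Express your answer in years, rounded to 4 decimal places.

Periodic yield y = 0.099. Discount each cash flow and weight by its year:
  t   CF        PV=CF/(1+0.099)^t    t·PV
  1        15.00        13.6488        13.6488
  2        15.00        12.4193        24.8385
  3     1,015.00       764.6681     2,294.0043
  Σ                    790.7361     2,332.4916
Price P = Σ PV = 790.7361.
Macaulay duration = Σ(t·PV) / P = 2,332.4916 / 790.7361 = 2.94977 years.

2.9498 years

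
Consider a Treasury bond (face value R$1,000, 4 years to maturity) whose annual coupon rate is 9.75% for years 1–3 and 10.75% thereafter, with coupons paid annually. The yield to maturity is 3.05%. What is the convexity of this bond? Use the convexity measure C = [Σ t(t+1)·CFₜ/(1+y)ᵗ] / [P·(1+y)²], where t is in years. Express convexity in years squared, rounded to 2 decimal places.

With y = 0.0305:
  t   CF        PV=CF/(1+0.0305)^t    t·PV        t(t+1)·PV
  1        97.50        94.6143        94.6143         189.2285
  2        97.50        91.8139       183.6279         550.8836
  3        97.50        89.0965       267.2895       1,069.1580
  4     1,107.50       982.0910     3,928.3642      19,641.8209
  Σ                  1,257.6157     4,473.8958      21,451.0910
P = 1,257.6157.
Convexity = Σ t(t+1)·PV / [P·(1+y)²] = 21,451.0910 / (1,257.6157 × 1.061930) = 16.06221.

16.06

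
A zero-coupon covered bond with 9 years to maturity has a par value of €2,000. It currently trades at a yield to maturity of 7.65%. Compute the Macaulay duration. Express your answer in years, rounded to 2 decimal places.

9.00 years

A zero-coupon bond has a single cash flow at maturity, so its Macaulay duration equals its maturity: 9 years.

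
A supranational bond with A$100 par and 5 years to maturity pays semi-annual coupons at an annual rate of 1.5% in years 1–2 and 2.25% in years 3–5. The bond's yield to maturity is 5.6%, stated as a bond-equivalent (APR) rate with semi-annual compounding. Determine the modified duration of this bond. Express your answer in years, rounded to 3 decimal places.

Periodic yield y = 0.028. First find Macaulay duration:
  t   CF        PV=CF/(1+0.028)^t    t·PV
  1        0.750         0.7296         0.7296
  2        0.750         0.7097         1.4194
  3        0.750         0.6904         2.0711
  4        0.750         0.6716         2.6863
  5        1.125         0.9799         4.8996
  6        1.125         0.9532         5.7193
  7        1.125         0.9273         6.4908
  8        1.125         0.9020         7.2160
  9        1.125         0.8774         7.8969
  10     101.125        76.7233       767.2332
  Σ                     84.1644       806.3622
P = 84.1644; Macaulay duration = 806.3622 / 84.1644 = 9.58080 half-year periods = 4.79040 years.
Modified duration = D_Mac / (1 + y) = 4.79040 / 1.028 = 4.65992 years.

4.660 years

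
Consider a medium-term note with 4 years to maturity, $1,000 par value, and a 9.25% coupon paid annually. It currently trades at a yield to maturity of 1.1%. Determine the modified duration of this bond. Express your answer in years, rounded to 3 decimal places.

Periodic yield y = 0.011. First find Macaulay duration:
  t   CF        PV=CF/(1+0.011)^t    t·PV
  1        92.50        91.4936        91.4936
  2        92.50        90.4981       180.9962
  3        92.50        89.5134       268.5403
  4     1,092.50     1,045.7234     4,182.8936
  Σ                  1,317.2285     4,723.9237
P = 1,317.2285; Macaulay duration = 4,723.9237 / 1,317.2285 = 3.58626 years.
Modified duration = D_Mac / (1 + y) = 3.58626 / 1.011 = 3.54724 years.

3.547 years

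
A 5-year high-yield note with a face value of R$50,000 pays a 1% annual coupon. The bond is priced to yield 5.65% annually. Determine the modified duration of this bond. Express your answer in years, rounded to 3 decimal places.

4.627 years

Periodic yield y = 0.0565. First find Macaulay duration:
  t   CF        PV=CF/(1+0.0565)^t    t·PV
  1       500.00       473.2608       473.2608
  2       500.00       447.9515       895.9030
  3       500.00       423.9957     1,271.9872
  4       500.00       401.3211     1,605.2844
  5    50,500.00    38,365.7658   191,828.8289
  Σ                 40,112.2949   196,075.2644
P = 40,112.2949; Macaulay duration = 196,075.2644 / 40,112.2949 = 4.88816 years.
Modified duration = D_Mac / (1 + y) = 4.88816 / 1.0565 = 4.62675 years.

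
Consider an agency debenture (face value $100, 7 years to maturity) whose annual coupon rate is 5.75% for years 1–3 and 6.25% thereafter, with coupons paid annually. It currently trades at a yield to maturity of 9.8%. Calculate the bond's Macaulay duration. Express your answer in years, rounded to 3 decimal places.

Periodic yield y = 0.098. Discount each cash flow and weight by its year:
  t   CF        PV=CF/(1+0.098)^t    t·PV
  1         5.75         5.2368         5.2368
  2         5.75         4.7694         9.5388
  3         5.75         4.3437        13.0311
  4         6.25         4.3000        17.2001
  5         6.25         3.9162        19.5812
  6         6.25         3.5667        21.4002
  7       106.25        55.2221       386.5544
  Σ                     81.3549       472.5425
Price P = Σ PV = 81.3549.
Macaulay duration = Σ(t·PV) / P = 472.5425 / 81.3549 = 5.80841 years.

5.808 years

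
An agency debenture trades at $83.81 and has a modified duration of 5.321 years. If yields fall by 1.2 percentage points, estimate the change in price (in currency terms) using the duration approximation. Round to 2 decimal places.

Duration approximation: ΔP/P ≈ -D_mod · Δy = -5.321 × (-0.012) = +0.063852.
ΔP ≈ 83.81 × (+0.063852) = +5.35143612.

+$5.35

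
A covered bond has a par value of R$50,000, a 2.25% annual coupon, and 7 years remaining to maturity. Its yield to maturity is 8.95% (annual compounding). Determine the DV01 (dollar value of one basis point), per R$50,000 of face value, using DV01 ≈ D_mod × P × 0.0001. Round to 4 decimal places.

R$19.5348

Periodic yield y = 0.0895.
  t   CF        PV=CF/(1+0.0895)^t    t·PV
  1     1,125.00     1,032.5838     1,032.5838
  2     1,125.00       947.7593     1,895.5186
  3     1,125.00       869.9030     2,609.7089
  4     1,125.00       798.4424     3,193.7695
  5     1,125.00       732.8521     3,664.2606
  6     1,125.00       672.6500     4,035.8997
  7    51,125.00    28,057.0935   196,399.6543
  Σ                 33,111.2840   212,831.3954
P = 33,111.2840; D_Mac = 6.42776 yrs; D_mod = 5.89973 yrs.
DV01 ≈ 5.89973 × 33,111.2840 × 0.0001 = 19.534777.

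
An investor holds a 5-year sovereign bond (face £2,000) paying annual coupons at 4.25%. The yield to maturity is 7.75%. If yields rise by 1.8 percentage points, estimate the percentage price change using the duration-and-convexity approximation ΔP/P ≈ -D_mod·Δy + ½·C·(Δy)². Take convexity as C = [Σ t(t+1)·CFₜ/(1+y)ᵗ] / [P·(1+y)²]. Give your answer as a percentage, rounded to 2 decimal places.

With y = 0.0775:
  t   CF        PV=CF/(1+0.0775)^t    t·PV        t(t+1)·PV
  1        85.00        78.8863        78.8863         157.7726
  2        85.00        73.2124       146.4247         439.2741
  3        85.00        67.9465       203.8395         815.3580
  4        85.00        63.0594       252.2376       1,261.1879
  5     2,085.00     1,435.5544     7,177.7722      43,066.6330
  Σ                  1,718.6590     7,859.1603      45,740.2257
P = 1,718.6590; D_Mac = 4.57284 yrs; D_mod = 4.24394 yrs; C = 22.92314.
Duration effect: -4.24394 × (+0.018) = -0.076391
Convexity effect: 0.5 × 22.92314 × (0.018)² = +0.0037135
ΔP/P ≈ -0.076391 + 0.0037135 = -0.072677 = -7.2677%.

-7.27%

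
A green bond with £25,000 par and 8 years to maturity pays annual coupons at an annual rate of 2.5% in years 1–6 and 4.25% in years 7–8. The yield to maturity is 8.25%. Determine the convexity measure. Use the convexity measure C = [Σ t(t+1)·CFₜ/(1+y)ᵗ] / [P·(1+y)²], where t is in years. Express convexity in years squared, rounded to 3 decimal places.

53.160

With y = 0.0825:
  t   CF        PV=CF/(1+0.0825)^t    t·PV        t(t+1)·PV
  1       625.00       577.3672       577.3672       1,154.7344
  2       625.00       533.3646     1,066.7292       3,200.1877
  3       625.00       492.7156     1,478.1468       5,912.5871
  4       625.00       455.1645     1,820.6581       9,103.2903
  5       625.00       420.4753     2,102.3765      12,614.2591
  6       625.00       388.4298     2,330.5790      16,314.0533
  7     1,062.50       610.0053     4,270.0371      34,160.2964
  8    26,062.50    13,822.6984   110,581.5872     995,234.2847
  Σ                 17,300.2208   124,227.4811   1,077,693.6930
P = 17,300.2208.
Convexity = Σ t(t+1)·PV / [P·(1+y)²] = 1,077,693.6930 / (17,300.2208 × 1.171806) = 53.16036.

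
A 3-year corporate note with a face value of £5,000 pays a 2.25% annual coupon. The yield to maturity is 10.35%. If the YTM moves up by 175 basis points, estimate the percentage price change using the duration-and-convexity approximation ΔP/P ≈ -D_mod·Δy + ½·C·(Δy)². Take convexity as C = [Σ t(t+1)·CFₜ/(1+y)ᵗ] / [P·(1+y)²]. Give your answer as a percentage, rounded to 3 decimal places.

With y = 0.1035:
  t   CF        PV=CF/(1+0.1035)^t    t·PV        t(t+1)·PV
  1       112.50       101.9483       101.9483         203.8967
  2       112.50        92.3864       184.7727         554.3181
  3     5,112.50     3,804.6640    11,413.9920      45,655.9679
  Σ                  3,998.9987    11,700.7130      46,414.1828
P = 3,998.9987; D_Mac = 2.92591 yrs; D_mod = 2.65148 yrs; C = 9.53136.
Duration effect: -2.65148 × (+0.0175) = -0.046401
Convexity effect: 0.5 × 9.53136 × (0.0175)² = +0.0014595
ΔP/P ≈ -0.046401 + 0.0014595 = -0.044941 = -4.4941%.

-4.494%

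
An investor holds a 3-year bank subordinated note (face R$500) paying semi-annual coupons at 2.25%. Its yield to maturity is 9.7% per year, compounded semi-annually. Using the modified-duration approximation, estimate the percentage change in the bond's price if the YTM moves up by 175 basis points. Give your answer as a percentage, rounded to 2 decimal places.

-4.85%

Periodic yield y = 0.0485. Modified duration first:
  t   CF        PV=CF/(1+0.0485)^t    t·PV
  1        5.625         5.3648         5.3648
  2        5.625         5.1166        10.2333
  3        5.625         4.8800        14.6399
  4        5.625         4.6542        18.6170
  5        5.625         4.4390        22.1948
  6      505.625       380.5554     2,283.3326
  Σ                    405.0101     2,354.3824
P = 405.0101; D_Mac = 5.81315 half-year periods = 2.90657 yrs; D_mod = 2.90657/(1+0.0485) = 2.77212 yrs.
ΔP/P ≈ -D_mod · Δy = -2.77212 × (+0.0175) = -0.048512 = -4.8512%.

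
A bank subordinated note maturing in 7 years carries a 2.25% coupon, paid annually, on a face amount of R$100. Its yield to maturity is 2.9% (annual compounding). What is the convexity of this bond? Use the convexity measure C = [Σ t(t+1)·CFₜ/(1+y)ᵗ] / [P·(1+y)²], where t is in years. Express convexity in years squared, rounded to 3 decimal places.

With y = 0.029:
  t   CF        PV=CF/(1+0.029)^t    t·PV        t(t+1)·PV
  1         2.25         2.1866         2.1866           4.3732
  2         2.25         2.1250         4.2499          12.7498
  3         2.25         2.0651         6.1952          24.7809
  4         2.25         2.0069         8.0275          40.1376
  5         2.25         1.9503         9.7516          58.5096
  6         2.25         1.8954        11.3721          79.6049
  7       102.25        83.7058       585.9408       4,687.5263
  Σ                     95.9350       627.7238       4,907.6822
P = 95.9350.
Convexity = Σ t(t+1)·PV / [P·(1+y)²] = 4,907.6822 / (95.9350 × 1.058841) = 48.31351.

48.314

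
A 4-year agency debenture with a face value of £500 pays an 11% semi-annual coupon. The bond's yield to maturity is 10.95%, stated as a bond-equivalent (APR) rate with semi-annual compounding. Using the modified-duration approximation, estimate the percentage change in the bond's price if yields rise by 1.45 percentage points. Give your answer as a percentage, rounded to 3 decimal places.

Periodic yield y = 0.05475. Modified duration first:
  t   CF        PV=CF/(1+0.05475)^t    t·PV
  1        27.50        26.0725        26.0725
  2        27.50        24.7192        49.4383
  3        27.50        23.4360        70.3081
  4        27.50        22.2195        88.8781
  5        27.50        21.0661       105.3307
  6        27.50        19.9726       119.8358
  7        27.50        18.9359       132.5513
  8       527.50       344.3707     2,754.9656
  Σ                    500.7926     3,347.3804
P = 500.7926; D_Mac = 6.68416 half-year periods = 3.34208 yrs; D_mod = 3.34208/(1+0.05475) = 3.16860 yrs.
ΔP/P ≈ -D_mod · Δy = -3.16860 × (+0.0145) = -0.045945 = -4.5945%.

-4.594%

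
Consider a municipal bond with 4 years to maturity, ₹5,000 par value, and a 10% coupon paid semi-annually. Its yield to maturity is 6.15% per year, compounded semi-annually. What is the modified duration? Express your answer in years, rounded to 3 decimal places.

Periodic yield y = 0.03075. First find Macaulay duration:
  t   CF        PV=CF/(1+0.03075)^t    t·PV
  1       250.00       242.5418       242.5418
  2       250.00       235.3062       470.6123
  3       250.00       228.2864       684.8591
  4       250.00       221.4760       885.9039
  5       250.00       214.8688     1,074.3438
  6       250.00       208.4587     1,250.7520
  7       250.00       202.2398     1,415.6785
  8     5,250.00     4,120.3353    32,962.6821
  Σ                  5,673.5128    38,987.3737
P = 5,673.5128; Macaulay duration = 38,987.3737 / 5,673.5128 = 6.87182 half-year periods = 3.43591 years.
Modified duration = D_Mac / (1 + y) = 3.43591 / 1.03075 = 3.33341 years.

3.333 years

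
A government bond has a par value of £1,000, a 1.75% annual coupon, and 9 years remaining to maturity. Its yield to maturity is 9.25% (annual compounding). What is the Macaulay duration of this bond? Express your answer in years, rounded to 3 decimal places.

8.142 years

Periodic yield y = 0.0925. Discount each cash flow and weight by its year:
  t   CF        PV=CF/(1+0.0925)^t    t·PV
  1        17.50        16.0183        16.0183
  2        17.50        14.6621        29.3241
  3        17.50        13.4207        40.2620
  4        17.50        12.2844        49.1374
  5        17.50        11.2443        56.2213
  6        17.50        10.2922        61.7534
  7        17.50         9.4208        65.9456
  8        17.50         8.6232        68.9853
  9     1,017.50       458.9247     4,130.3221
  Σ                    554.8905     4,517.9694
Price P = Σ PV = 554.8905.
Macaulay duration = Σ(t·PV) / P = 4,517.9694 / 554.8905 = 8.14209 years.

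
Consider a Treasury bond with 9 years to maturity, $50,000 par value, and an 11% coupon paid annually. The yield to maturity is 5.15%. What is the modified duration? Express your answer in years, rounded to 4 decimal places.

Periodic yield y = 0.0515. First find Macaulay duration:
  t   CF        PV=CF/(1+0.0515)^t    t·PV
  1     5,500.00     5,230.6229     5,230.6229
  2     5,500.00     4,974.4393     9,948.8786
  3     5,500.00     4,730.8029    14,192.4088
  4     5,500.00     4,499.0993    17,996.3973
  5     5,500.00     4,278.7440    21,393.7201
  6     5,500.00     4,069.1812    24,415.0871
  7     5,500.00     3,869.8822    27,089.1757
  8     5,500.00     3,680.3445    29,442.7560
  9    55,500.00    35,319.0887   317,871.7987
  Σ                 70,652.2052   467,580.8452
P = 70,652.2052; Macaulay duration = 467,580.8452 / 70,652.2052 = 6.61806 years.
Modified duration = D_Mac / (1 + y) = 6.61806 / 1.0515 = 6.29393 years.

6.2939 years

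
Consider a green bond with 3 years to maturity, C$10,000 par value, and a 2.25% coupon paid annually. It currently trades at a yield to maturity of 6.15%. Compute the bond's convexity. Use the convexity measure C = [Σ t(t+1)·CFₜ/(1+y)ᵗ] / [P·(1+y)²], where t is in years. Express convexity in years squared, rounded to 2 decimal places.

With y = 0.0615:
  t   CF        PV=CF/(1+0.0615)^t    t·PV        t(t+1)·PV
  1       225.00       211.9642       211.9642         423.9284
  2       225.00       199.6837       399.3673       1,198.1019
  3    10,225.00     8,548.7639    25,646.2916     102,585.1664
  Σ                  8,960.4117    26,257.6231     104,207.1967
P = 8,960.4117.
Convexity = Σ t(t+1)·PV / [P·(1+y)²] = 104,207.1967 / (8,960.4117 × 1.126782) = 10.32119.

10.32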